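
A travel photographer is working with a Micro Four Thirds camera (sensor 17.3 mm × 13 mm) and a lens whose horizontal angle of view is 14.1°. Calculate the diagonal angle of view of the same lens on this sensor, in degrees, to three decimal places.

From the horizontal AOV: f = 17.3 / (2·tan(7.05°)) = 17.3 / 0.24734 ≈ 69.9439 mm.
Sensor diagonal = √(17.3² + 13²) = √468.2900 ≈ 21.6400 mm.
Diagonal AOV = 2·arctan(21.6400 / (2 × 69.9439)) = 2·arctan(0.15470) ≈ 17.5874°.

17.587°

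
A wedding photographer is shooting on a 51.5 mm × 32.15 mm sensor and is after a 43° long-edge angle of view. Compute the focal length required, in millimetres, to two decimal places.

65.37 mm

From α = 2·arctan(w/2f) we get f = w / (2·tan(α/2)).
With w = 51.5 mm and α/2 = 21.5°, tan(α/2) ≈ 0.39391, so f ≈ 51.5 / 0.78782 ≈ 65.3702 mm.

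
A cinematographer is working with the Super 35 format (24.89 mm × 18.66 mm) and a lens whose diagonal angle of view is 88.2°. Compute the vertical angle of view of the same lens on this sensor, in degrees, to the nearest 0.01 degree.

60.34°

Sensor diagonal = √(24.89² + 18.66²) = √967.7077 ≈ 31.1080 mm.
From the diagonal AOV: f = 31.1080 / (2·tan(44.1°)) = 31.1080 / 1.93813 ≈ 16.0505 mm.
Vertical AOV = 2·arctan(18.66 / (2 × 16.0505)) = 2·arctan(0.58129) ≈ 60.3381°.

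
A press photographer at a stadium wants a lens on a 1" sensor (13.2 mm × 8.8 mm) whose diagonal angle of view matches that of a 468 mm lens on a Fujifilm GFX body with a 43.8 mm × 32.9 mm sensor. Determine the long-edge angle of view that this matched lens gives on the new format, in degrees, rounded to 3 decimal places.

Sensor diagonal = √(43.8² + 32.9²) = √3000.8500 ≈ 54.7800 mm.
Sensor diagonal = √(13.2² + 8.8²) = √251.6800 ≈ 15.8644 mm.
Equal diagonal AOV ⇒ f₂ = f₁ · 15.8644/54.7800 = 468 × 0.28960 ≈ 135.5339 mm.
Long-edge AOV on the new format = 2·arctan(13.2 / (2 × 135.5339)) = 2·arctan(0.04870) ≈ 5.5758°.

5.576°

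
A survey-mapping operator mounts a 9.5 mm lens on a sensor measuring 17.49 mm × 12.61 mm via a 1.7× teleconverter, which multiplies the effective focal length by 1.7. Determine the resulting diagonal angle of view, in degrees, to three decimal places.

67.450°

Effective focal length f = 9.5 × 1.7 = 16.15 mm.
Sensor diagonal = √(17.49² + 12.61²) = √464.9122 ≈ 21.5618 mm.
α = 2·arctan(21.562 / (2 × 16.15)) = 2·arctan(0.66755) ≈ 67.4501°.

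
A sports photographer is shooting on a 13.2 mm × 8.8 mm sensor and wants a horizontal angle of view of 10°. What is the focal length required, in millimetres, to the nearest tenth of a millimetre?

75.4 mm

From α = 2·arctan(w/2f) we get f = w / (2·tan(α/2)).
With w = 13.2 mm and α/2 = 5°, tan(α/2) ≈ 0.08749, so f ≈ 13.2 / 0.17498 ≈ 75.4383 mm.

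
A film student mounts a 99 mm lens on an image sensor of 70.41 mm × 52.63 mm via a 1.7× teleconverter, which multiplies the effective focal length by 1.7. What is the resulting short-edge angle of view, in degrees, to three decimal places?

Effective focal length f = 99 × 1.7 = 168.3 mm.
α = 2·arctan(52.63 / (2 × 168.3)) = 2·arctan(0.15636) ≈ 17.7734°.

17.773°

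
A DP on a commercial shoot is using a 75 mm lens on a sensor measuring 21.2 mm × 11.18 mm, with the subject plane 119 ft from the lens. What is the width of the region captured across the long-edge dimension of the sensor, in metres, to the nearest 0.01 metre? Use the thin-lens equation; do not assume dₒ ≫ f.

10.23 m

dₒ: 119 ft × 304.8 mm/ft = 36271.20 mm.
Similar triangles through the lens centre give W/dₒ = w/dᵢ; with 1/f = 1/dₒ + 1/dᵢ this gives W = w·(dₒ − f)/f.
W = 21.2 mm × (36271.2 − 75) / 75 = 21.2 × 482.6160 ≈ 10231.459 mm = 10.2315 m.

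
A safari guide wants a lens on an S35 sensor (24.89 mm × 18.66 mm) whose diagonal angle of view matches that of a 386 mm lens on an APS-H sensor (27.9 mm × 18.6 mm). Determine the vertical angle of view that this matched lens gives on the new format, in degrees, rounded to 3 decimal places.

2.985°

Sensor diagonal = √(27.9² + 18.6²) = √1124.3700 ≈ 33.5316 mm.
Sensor diagonal = √(24.89² + 18.66²) = √967.7077 ≈ 31.1080 mm.
Equal diagonal AOV ⇒ f₂ = f₁ · 31.1080/33.5316 = 386 × 0.92772 ≈ 358.1004 mm.
Vertical AOV on the new format = 2·arctan(18.66 / (2 × 358.1004)) = 2·arctan(0.02605) ≈ 2.9849°.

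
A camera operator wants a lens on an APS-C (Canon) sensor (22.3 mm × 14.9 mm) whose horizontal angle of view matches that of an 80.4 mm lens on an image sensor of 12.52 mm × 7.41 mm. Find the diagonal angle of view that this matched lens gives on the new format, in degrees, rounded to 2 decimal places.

10.70°

Equal horizontal AOV ⇒ f₂ = f₁ · 22.3/12.52 = 80.4 × 1.78115 ≈ 143.2045 mm.
Sensor diagonal = √(22.3² + 14.9²) = √719.3000 ≈ 26.8198 mm.
Diagonal AOV on the new format = 2·arctan(26.8198 / (2 × 143.2045)) = 2·arctan(0.09364) ≈ 10.6993°.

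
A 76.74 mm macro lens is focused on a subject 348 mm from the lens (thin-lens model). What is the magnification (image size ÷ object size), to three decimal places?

Thin lens: 1/f = 1/dₒ + 1/dᵢ → 1/dᵢ = 1/76.74 − 1/348 = 0.0101575 mm⁻¹, so dᵢ ≈ 98.4499 mm.
Magnification m = dᵢ/dₒ = 98.4499/348 ≈ 0.28290.

0.283×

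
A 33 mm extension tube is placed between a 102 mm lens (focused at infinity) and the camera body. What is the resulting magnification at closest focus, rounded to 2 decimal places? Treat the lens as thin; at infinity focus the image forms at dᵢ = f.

0.32×

The tube moves the image plane from f to f + e, so dᵢ = 102 + 33 = 135 mm. Focus is achieved when 1/f = 1/dₒ + 1/dᵢ, giving dₒ = 1/(1/f − 1/(f+e)).
Magnification m = dᵢ/dₒ = (f+e)·(1/f − 1/(f+e)) = e/f = 33/102 ≈ 0.3235.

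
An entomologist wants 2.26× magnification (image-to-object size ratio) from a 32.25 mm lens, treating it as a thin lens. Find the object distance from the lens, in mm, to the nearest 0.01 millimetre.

46.52 mm

With m = dᵢ/dₒ and 1/f = 1/dₒ + 1/dᵢ, substituting dᵢ = m·dₒ gives 1/f = (1 + 1/m)/dₒ, hence dₒ = f·(1 + 1/m).
dₒ = 32.25 × (1 + 1/2.26) = 32.25 × 1.44248 ≈ 46.520 mm.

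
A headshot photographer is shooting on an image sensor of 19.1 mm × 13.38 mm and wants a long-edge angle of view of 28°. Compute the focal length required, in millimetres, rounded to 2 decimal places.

From α = 2·arctan(w/2f) we get f = w / (2·tan(α/2)).
With w = 19.1 mm and α/2 = 14°, tan(α/2) ≈ 0.24933, so f ≈ 19.1 / 0.49866 ≈ 38.3030 mm.

38.30 mm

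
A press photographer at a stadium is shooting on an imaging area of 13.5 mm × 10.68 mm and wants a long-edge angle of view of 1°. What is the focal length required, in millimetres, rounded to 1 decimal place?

From α = 2·arctan(w/2f) we get f = w / (2·tan(α/2)).
With w = 13.5 mm and α/2 = 0.5°, tan(α/2) ≈ 0.00873, so f ≈ 13.5 / 0.01745 ≈ 773.4734 mm.

773.5 mm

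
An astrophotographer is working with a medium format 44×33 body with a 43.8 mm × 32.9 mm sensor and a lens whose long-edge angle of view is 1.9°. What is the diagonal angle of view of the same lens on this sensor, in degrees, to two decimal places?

2.38°

From the long-edge AOV: f = 43.8 / (2·tan(0.95°)) = 43.8 / 0.03316 ≈ 1320.6975 mm.
Sensor diagonal = √(43.8² + 32.9²) = √3000.8500 ≈ 54.7800 mm.
Diagonal AOV = 2·arctan(54.7800 / (2 × 1320.6975)) = 2·arctan(0.02074) ≈ 2.3762°.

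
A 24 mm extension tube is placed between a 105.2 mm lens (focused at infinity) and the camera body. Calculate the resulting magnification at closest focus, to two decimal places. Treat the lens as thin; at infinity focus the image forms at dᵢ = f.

The tube moves the image plane from f to f + e, so dᵢ = 105.2 + 24 = 129.2 mm. Focus is achieved when 1/f = 1/dₒ + 1/dᵢ, giving dₒ = 1/(1/f − 1/(f+e)).
Magnification m = dᵢ/dₒ = (f+e)·(1/f − 1/(f+e)) = e/f = 24/105.2 ≈ 0.2281.

0.23×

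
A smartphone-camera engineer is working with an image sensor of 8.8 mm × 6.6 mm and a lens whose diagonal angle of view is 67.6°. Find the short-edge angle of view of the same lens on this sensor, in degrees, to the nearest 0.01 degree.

43.77°

Sensor diagonal = √(8.8² + 6.6²) = √121.0000 ≈ 11.0000 mm.
From the diagonal AOV: f = 11.0000 / (2·tan(33.8°)) = 11.0000 / 1.33888 ≈ 8.2158 mm.
Short-edge AOV = 2·arctan(6.6 / (2 × 8.2158)) = 2·arctan(0.40166) ≈ 43.7672°.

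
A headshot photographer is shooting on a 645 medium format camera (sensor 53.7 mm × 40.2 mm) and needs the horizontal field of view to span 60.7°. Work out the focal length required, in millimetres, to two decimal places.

45.86 mm

From α = 2·arctan(w/2f) we get f = w / (2·tan(α/2)).
With w = 53.7 mm and α/2 = 30.35°, tan(α/2) ≈ 0.58552, so f ≈ 53.7 / 1.17105 ≈ 45.8564 mm.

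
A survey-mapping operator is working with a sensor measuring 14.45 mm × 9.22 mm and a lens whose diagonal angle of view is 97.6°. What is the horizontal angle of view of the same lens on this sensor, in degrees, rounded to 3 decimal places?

87.838°

Sensor diagonal = √(14.45² + 9.22²) = √293.8109 ≈ 17.1409 mm.
From the diagonal AOV: f = 17.1409 / (2·tan(48.8°)) = 17.1409 / 2.28458 ≈ 7.5029 mm.
Horizontal AOV = 2·arctan(14.45 / (2 × 7.5029)) = 2·arctan(0.96297) ≈ 87.8383°.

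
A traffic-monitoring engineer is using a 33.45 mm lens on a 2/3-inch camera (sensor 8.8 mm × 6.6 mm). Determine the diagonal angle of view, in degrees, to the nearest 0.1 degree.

18.7°

Sensor diagonal = √(8.8² + 6.6²) = √121.0000 ≈ 11.0000 mm.
Angle of view α = 2·arctan(d/2f) with d = 11.0000 mm and f = 33.45 mm.
d/2f = 0.16442; arctan(0.16442) ≈ 9.3373°, so α ≈ 18.6746°.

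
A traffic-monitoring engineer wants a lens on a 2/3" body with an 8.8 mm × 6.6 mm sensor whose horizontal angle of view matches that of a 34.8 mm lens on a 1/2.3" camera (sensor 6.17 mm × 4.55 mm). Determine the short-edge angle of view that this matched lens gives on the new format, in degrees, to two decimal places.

Equal horizontal AOV ⇒ f₂ = f₁ · 8.8/6.17 = 34.8 × 1.42626 ≈ 49.6337 mm.
Short-edge AOV on the new format = 2·arctan(6.6 / (2 × 49.6337)) = 2·arctan(0.06649) ≈ 7.6077°.

7.61°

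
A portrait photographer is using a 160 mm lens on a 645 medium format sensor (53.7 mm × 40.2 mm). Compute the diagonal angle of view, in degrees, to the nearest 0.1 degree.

23.7°

Sensor diagonal = √(53.7² + 40.2²) = √4499.7300 ≈ 67.0800 mm.
Angle of view α = 2·arctan(d/2f) with d = 67.0800 mm and f = 160 mm.
d/2f = 0.20963; arctan(0.20963) ≈ 11.8392°, so α ≈ 23.6784°.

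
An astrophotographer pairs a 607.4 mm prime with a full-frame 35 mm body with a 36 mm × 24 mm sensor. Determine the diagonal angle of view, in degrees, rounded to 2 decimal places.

4.08°

Sensor diagonal = √(36² + 24²) = √1872.0000 ≈ 43.2666 mm.
Angle of view α = 2·arctan(d/2f) with d = 43.2666 mm and f = 607.4 mm.
d/2f = 0.03562; arctan(0.03562) ≈ 2.0398°, so α ≈ 4.0796°.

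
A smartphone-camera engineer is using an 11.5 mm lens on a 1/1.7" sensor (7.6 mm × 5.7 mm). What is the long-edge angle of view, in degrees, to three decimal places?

36.571°

Angle of view α = 2·arctan(w/2f) with w = 7.6 mm and f = 11.5 mm.
w/2f = 0.33043; arctan(0.33043) ≈ 18.2854°, so α ≈ 36.5707°.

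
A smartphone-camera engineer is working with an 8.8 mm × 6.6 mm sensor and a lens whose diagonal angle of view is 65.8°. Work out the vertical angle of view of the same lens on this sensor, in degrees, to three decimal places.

Sensor diagonal = √(8.8² + 6.6²) = √121.0000 ≈ 11.0000 mm.
From the diagonal AOV: f = 11.0000 / (2·tan(32.9°)) = 11.0000 / 1.29386 ≈ 8.5017 mm.
Vertical AOV = 2·arctan(6.6 / (2 × 8.5017)) = 2·arctan(0.38816) ≈ 42.4282°.

42.428°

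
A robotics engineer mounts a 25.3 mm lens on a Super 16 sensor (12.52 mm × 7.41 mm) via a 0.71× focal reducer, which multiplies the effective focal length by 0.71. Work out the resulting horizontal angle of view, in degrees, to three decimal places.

38.426°

Effective focal length f = 25.3 × 0.71 = 17.963 mm.
α = 2·arctan(12.52 / (2 × 17.963)) = 2·arctan(0.34849) ≈ 38.4263°.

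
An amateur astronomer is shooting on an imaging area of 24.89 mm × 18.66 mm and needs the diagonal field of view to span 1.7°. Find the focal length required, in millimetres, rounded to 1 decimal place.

Sensor diagonal = √(24.89² + 18.66²) = √967.7077 ≈ 31.1080 mm.
From α = 2·arctan(d/2f) we get f = d / (2·tan(α/2)).
With d = 31.1080 mm and α/2 = 0.85°, tan(α/2) ≈ 0.01484, so f ≈ 31.1080 / 0.02967 ≈ 1048.3685 mm.

1048.4 mm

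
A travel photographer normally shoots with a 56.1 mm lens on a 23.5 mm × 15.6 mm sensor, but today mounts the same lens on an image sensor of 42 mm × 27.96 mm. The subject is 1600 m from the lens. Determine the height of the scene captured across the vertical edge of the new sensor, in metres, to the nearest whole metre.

797 m

The focal length stays 56.1 mm; the relevant sensor dimension is now h = 27.96 mm. Object distance dₒ = 1600 m = 1.6e+06 mm.
Thin-lens field height W = h·(dₒ − f)/f = 27.96 × (1.6e+06 − 56.1)/56.1 ≈ 797405.195 mm = 797.405 m.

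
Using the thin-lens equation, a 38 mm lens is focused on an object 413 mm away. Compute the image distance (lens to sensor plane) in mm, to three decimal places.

41.851 mm

1/dᵢ = 1/f − 1/dₒ = 1/38 − 1/413 = 0.0238945 mm⁻¹.
dᵢ = 1/0.0238945 ≈ 41.8507 mm.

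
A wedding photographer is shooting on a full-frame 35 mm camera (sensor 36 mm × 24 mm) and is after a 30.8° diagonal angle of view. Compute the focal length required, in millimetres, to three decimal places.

78.539 mm

Sensor diagonal = √(36² + 24²) = √1872.0000 ≈ 43.2666 mm.
From α = 2·arctan(d/2f) we get f = d / (2·tan(α/2)).
With d = 43.2666 mm and α/2 = 15.4°, tan(α/2) ≈ 0.27545, so f ≈ 43.2666 / 0.55089 ≈ 78.5392 mm.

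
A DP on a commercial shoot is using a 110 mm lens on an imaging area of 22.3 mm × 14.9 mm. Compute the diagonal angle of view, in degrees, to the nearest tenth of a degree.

Sensor diagonal = √(22.3² + 14.9²) = √719.3000 ≈ 26.8198 mm.
Angle of view α = 2·arctan(d/2f) with d = 26.8198 mm and f = 110 mm.
d/2f = 0.12191; arctan(0.12191) ≈ 6.9505°, so α ≈ 13.9010°.

13.9°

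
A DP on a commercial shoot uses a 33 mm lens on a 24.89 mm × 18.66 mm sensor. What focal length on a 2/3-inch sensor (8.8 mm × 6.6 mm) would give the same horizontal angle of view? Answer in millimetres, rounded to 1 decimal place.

11.7 mm

Equal angle of view means equal width/f ratio, so f₂ = f₁ · (width₂/width₁) = 33 × 8.8/24.89.
f₂ = 33 × 0.35356 ≈ 11.667 mm.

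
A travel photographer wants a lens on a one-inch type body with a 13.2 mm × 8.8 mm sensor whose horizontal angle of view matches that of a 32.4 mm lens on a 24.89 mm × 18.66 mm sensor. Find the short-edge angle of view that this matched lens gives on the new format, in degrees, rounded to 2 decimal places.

28.73°

Equal horizontal AOV ⇒ f₂ = f₁ · 13.2/24.89 = 32.4 × 0.53033 ≈ 17.1828 mm.
Short-edge AOV on the new format = 2·arctan(8.8 / (2 × 17.1828)) = 2·arctan(0.25607) ≈ 28.7262°.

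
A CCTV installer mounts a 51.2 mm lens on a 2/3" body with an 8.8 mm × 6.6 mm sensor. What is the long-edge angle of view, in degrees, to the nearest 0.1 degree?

9.8°

Angle of view α = 2·arctan(w/2f) with w = 8.8 mm and f = 51.2 mm.
w/2f = 0.08594; arctan(0.08594) ≈ 4.9118°, so α ≈ 9.8236°.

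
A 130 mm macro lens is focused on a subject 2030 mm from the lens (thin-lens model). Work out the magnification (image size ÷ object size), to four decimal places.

0.0684×

Thin lens: 1/f = 1/dₒ + 1/dᵢ → 1/dᵢ = 1/130 − 1/2030 = 0.0071997 mm⁻¹, so dᵢ ≈ 138.8947 mm.
Magnification m = dᵢ/dₒ = 138.8947/2030 ≈ 0.06842.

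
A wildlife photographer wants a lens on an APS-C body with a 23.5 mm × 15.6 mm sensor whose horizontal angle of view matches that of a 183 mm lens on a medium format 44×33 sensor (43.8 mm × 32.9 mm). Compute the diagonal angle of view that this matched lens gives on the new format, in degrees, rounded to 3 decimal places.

Equal horizontal AOV ⇒ f₂ = f₁ · 23.5/43.8 = 183 × 0.53653 ≈ 98.1849 mm.
Sensor diagonal = √(23.5² + 15.6²) = √795.6100 ≈ 28.2066 mm.
Diagonal AOV on the new format = 2·arctan(28.2066 / (2 × 98.1849)) = 2·arctan(0.14364) ≈ 16.3481°.

16.348°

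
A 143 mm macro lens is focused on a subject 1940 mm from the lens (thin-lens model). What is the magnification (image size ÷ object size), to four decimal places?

0.0796×

Thin lens: 1/f = 1/dₒ + 1/dᵢ → 1/dᵢ = 1/143 − 1/1940 = 0.0064775 mm⁻¹, so dᵢ ≈ 154.3795 mm.
Magnification m = dᵢ/dₒ = 154.3795/1940 ≈ 0.07958.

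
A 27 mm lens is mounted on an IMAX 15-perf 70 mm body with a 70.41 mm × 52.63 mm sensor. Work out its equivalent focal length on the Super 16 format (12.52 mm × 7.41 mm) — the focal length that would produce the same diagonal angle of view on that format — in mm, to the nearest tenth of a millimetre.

4.5 mm

Sensor diagonal = √(70.41² + 52.63²) = √7727.4850 ≈ 87.9061 mm.
Sensor diagonal = √(12.52² + 7.41²) = √211.6585 ≈ 14.5485 mm.
Equal angle of view means equal diagonal/f ratio, so f₂ = f₁ · (diagonal₂/diagonal₁) = 27 × 14.5485/87.9061.
f₂ = 27 × 0.16550 ≈ 4.469 mm.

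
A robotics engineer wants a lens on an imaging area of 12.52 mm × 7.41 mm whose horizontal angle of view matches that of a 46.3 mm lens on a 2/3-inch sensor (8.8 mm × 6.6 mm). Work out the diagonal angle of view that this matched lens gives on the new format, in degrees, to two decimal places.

Equal horizontal AOV ⇒ f₂ = f₁ · 12.52/8.8 = 46.3 × 1.42273 ≈ 65.8723 mm.
Sensor diagonal = √(12.52² + 7.41²) = √211.6585 ≈ 14.5485 mm.
Diagonal AOV on the new format = 2·arctan(14.5485 / (2 × 65.8723)) = 2·arctan(0.11043) ≈ 12.6032°.

12.60°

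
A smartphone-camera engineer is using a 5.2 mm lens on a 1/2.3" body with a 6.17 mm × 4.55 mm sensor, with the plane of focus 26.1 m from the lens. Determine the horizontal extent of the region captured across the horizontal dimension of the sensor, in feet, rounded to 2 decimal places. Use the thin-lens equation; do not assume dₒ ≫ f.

101.58 ft

dₒ: 26.1 m = 26100 mm.
Similar triangles through the lens centre give W/dₒ = w/dᵢ; with 1/f = 1/dₒ + 1/dᵢ this gives W = w·(dₒ − f)/f.
W = 6.17 mm × (26100 − 5.2) / 5.2 = 6.17 × 5018.2308 ≈ 30962.484 mm = 30962.484/304.8 ft = 101.583 ft.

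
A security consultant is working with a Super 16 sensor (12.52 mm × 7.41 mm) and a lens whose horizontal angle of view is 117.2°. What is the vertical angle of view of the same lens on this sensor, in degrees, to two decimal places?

From the horizontal AOV: f = 12.52 / (2·tan(58.6°)) = 12.52 / 3.27653 ≈ 3.8211 mm.
Vertical AOV = 2·arctan(7.41 / (2 × 3.8211)) = 2·arctan(0.96961) ≈ 88.2321°.

88.23°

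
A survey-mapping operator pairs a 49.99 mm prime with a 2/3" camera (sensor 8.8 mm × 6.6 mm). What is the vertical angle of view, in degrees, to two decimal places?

Angle of view α = 2·arctan(h/2f) with h = 6.6 mm and f = 49.99 mm.
h/2f = 0.06601; arctan(0.06601) ≈ 3.7768°, so α ≈ 7.5536°.

7.55°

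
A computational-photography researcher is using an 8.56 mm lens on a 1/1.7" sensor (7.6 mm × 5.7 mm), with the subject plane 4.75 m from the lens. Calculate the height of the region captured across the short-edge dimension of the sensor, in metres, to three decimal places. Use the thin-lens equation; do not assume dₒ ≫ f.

dₒ: 4.75 m = 4750 mm.
Similar triangles through the lens centre give W/dₒ = h/dᵢ; with 1/f = 1/dₒ + 1/dᵢ this gives W = h·(dₒ − f)/f.
W = 5.7 mm × (4750 − 8.56) / 8.56 = 5.7 × 553.9065 ≈ 3157.267 mm = 3.15727 m.

3.157 m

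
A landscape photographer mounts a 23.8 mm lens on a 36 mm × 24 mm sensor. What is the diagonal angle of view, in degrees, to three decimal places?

84.539°

Sensor diagonal = √(36² + 24²) = √1872.0000 ≈ 43.2666 mm.
Angle of view α = 2·arctan(d/2f) with d = 43.2666 mm and f = 23.8 mm.
d/2f = 0.90896; arctan(0.90896) ≈ 42.2697°, so α ≈ 84.5393°.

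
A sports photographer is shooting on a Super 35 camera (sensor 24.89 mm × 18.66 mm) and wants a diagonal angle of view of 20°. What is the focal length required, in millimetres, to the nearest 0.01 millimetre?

88.21 mm

Sensor diagonal = √(24.89² + 18.66²) = √967.7077 ≈ 31.1080 mm.
From α = 2·arctan(d/2f) we get f = d / (2·tan(α/2)).
With d = 31.1080 mm and α/2 = 10°, tan(α/2) ≈ 0.17633, so f ≈ 31.1080 / 0.35265 ≈ 88.2111 mm.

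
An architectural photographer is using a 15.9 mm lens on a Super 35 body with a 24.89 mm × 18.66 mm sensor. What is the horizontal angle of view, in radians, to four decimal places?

1.3282 rad

Angle of view α = 2·arctan(w/2f) with w = 24.89 mm and f = 15.9 mm.
w/2f = 0.78270; arctan(0.78270) ≈ 0.6641 rad, so α ≈ 1.3282 rad.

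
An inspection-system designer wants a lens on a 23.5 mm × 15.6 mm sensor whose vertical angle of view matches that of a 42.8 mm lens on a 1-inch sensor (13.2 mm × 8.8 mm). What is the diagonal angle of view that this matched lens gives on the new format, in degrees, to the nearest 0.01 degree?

Equal vertical AOV ⇒ f₂ = f₁ · 15.6/8.8 = 42.8 × 1.77273 ≈ 75.8727 mm.
Sensor diagonal = √(23.5² + 15.6²) = √795.6100 ≈ 28.2066 mm.
Diagonal AOV on the new format = 2·arctan(28.2066 / (2 × 75.8727)) = 2·arctan(0.18588) ≈ 21.0600°.

21.06°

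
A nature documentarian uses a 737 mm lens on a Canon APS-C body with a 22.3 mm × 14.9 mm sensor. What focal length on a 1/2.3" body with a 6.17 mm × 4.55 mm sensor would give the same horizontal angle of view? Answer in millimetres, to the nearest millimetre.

Equal angle of view means equal width/f ratio, so f₂ = f₁ · (width₂/width₁) = 737 × 6.17/22.3.
f₂ = 737 × 0.27668 ≈ 203.914 mm.

204 mm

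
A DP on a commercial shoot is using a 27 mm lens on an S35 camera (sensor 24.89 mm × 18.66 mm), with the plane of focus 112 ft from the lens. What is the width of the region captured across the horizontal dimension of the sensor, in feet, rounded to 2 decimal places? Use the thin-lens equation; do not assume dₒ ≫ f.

103.17 ft

dₒ: 112 ft × 304.8 mm/ft = 34137.60 mm.
Similar triangles through the lens centre give W/dₒ = w/dᵢ; with 1/f = 1/dₒ + 1/dᵢ this gives W = w·(dₒ − f)/f.
W = 24.89 mm × (34137.6 − 27) / 27 = 24.89 × 1263.3555 ≈ 31444.919 mm = 31444.919/304.8 ft = 103.166 ft.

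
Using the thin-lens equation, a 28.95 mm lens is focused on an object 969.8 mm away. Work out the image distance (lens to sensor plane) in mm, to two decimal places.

29.84 mm

1/dᵢ = 1/f − 1/dₒ = 1/28.95 − 1/969.8 = 0.0335112 mm⁻¹.
dᵢ = 1/0.0335112 ≈ 29.8408 mm.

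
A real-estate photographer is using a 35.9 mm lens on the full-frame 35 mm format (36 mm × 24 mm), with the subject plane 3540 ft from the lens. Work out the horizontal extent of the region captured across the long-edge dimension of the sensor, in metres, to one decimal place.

1082.0 m

dₒ: 3540 ft × 304.8 mm/ft = 1078991.97 mm.
Similar triangles through the lens centre give W/dₒ = w/dᵢ; with 1/f = 1/dₒ + 1/dᵢ this gives W = w·(dₒ − f)/f.
W = 36 mm × (1.07899e+06 − 35.9) / 35.9 = 36 × 30054.4865 ≈ 1081961.514 mm = 1081.96 m.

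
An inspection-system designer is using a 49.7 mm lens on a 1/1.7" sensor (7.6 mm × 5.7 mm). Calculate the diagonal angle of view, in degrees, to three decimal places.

10.919°

Sensor diagonal = √(7.6² + 5.7²) = √90.2500 ≈ 9.5000 mm.
Angle of view α = 2·arctan(d/2f) with d = 9.5000 mm and f = 49.7 mm.
d/2f = 0.09557; arctan(0.09557) ≈ 5.4594°, so α ≈ 10.9187°.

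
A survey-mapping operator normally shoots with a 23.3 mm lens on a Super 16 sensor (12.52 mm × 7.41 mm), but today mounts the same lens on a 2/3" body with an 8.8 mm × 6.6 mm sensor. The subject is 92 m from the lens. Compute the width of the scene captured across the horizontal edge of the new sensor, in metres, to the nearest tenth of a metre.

The focal length stays 23.3 mm; the relevant sensor dimension is now w = 8.8 mm. Object distance dₒ = 92 m = 92000 mm.
Thin-lens field width W = w·(dₒ − f)/f = 8.8 × (92000 − 23.3)/23.3 ≈ 34737.981 mm = 34.738 m.

34.7 m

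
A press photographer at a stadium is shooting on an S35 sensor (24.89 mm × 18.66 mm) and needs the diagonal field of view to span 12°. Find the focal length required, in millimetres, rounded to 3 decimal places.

147.986 mm

Sensor diagonal = √(24.89² + 18.66²) = √967.7077 ≈ 31.1080 mm.
From α = 2·arctan(d/2f) we get f = d / (2·tan(α/2)).
With d = 31.1080 mm and α/2 = 6°, tan(α/2) ≈ 0.10510, so f ≈ 31.1080 / 0.21021 ≈ 147.9864 mm.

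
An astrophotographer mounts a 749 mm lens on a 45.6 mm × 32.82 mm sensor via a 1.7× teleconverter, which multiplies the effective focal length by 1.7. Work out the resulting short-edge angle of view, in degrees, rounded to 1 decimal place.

1.5°

Effective focal length f = 749 × 1.7 = 1273.3 mm.
α = 2·arctan(32.82 / (2 × 1273.3)) = 2·arctan(0.01289) ≈ 1.4767°.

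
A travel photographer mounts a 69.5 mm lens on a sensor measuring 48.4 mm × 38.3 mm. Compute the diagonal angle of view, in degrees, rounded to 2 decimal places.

47.89°

Sensor diagonal = √(48.4² + 38.3²) = √3809.4500 ≈ 61.7207 mm.
Angle of view α = 2·arctan(d/2f) with d = 61.7207 mm and f = 69.5 mm.
d/2f = 0.44403; arctan(0.44403) ≈ 23.9429°, so α ≈ 47.8857°.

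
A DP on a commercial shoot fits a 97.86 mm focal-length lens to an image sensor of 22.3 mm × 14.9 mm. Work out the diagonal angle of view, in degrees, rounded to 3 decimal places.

Sensor diagonal = √(22.3² + 14.9²) = √719.3000 ≈ 26.8198 mm.
Angle of view α = 2·arctan(d/2f) with d = 26.8198 mm and f = 97.86 mm.
d/2f = 0.13703; arctan(0.13703) ≈ 7.8027°, so α ≈ 15.6054°.

15.605°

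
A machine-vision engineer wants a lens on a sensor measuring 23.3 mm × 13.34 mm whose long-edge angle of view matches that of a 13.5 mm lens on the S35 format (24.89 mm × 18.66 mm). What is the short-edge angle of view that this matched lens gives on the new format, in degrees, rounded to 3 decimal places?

Equal long-edge AOV ⇒ f₂ = f₁ · 23.3/24.89 = 13.5 × 0.93612 ≈ 12.6376 mm.
Short-edge AOV on the new format = 2·arctan(13.34 / (2 × 12.6376)) = 2·arctan(0.52779) ≈ 55.6493°.

55.649°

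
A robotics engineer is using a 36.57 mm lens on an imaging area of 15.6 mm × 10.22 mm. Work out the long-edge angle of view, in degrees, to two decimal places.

24.08°

Angle of view α = 2·arctan(w/2f) with w = 15.6 mm and f = 36.57 mm.
w/2f = 0.21329; arctan(0.21329) ≈ 12.0402°, so α ≈ 24.0804°.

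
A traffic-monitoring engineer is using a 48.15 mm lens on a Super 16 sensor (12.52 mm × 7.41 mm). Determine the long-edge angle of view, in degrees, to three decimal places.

Angle of view α = 2·arctan(w/2f) with w = 12.52 mm and f = 48.15 mm.
w/2f = 0.13001; arctan(0.13001) ≈ 7.4075°, so α ≈ 14.8150°.

14.815°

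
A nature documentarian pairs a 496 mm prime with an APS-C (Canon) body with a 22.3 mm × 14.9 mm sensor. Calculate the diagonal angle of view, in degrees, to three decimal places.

Sensor diagonal = √(22.3² + 14.9²) = √719.3000 ≈ 26.8198 mm.
Angle of view α = 2·arctan(d/2f) with d = 26.8198 mm and f = 496 mm.
d/2f = 0.02704; arctan(0.02704) ≈ 1.5487°, so α ≈ 3.0973°.

3.097°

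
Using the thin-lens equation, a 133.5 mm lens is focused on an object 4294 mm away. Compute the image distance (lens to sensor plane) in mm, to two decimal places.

137.78 mm

1/dᵢ = 1/f − 1/dₒ = 1/133.5 − 1/4294 = 0.0072578 mm⁻¹.
dᵢ = 1/0.0072578 ≈ 137.7837 mm.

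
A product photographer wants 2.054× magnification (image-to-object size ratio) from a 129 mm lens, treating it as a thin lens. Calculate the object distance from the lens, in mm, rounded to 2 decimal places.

191.80 mm

With m = dᵢ/dₒ and 1/f = 1/dₒ + 1/dᵢ, substituting dᵢ = m·dₒ gives 1/f = (1 + 1/m)/dₒ, hence dₒ = f·(1 + 1/m).
dₒ = 129 × (1 + 1/2.054) = 129 × 1.48685 ≈ 191.804 mm.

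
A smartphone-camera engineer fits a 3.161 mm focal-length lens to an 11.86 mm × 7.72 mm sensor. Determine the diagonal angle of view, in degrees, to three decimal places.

131.855°

Sensor diagonal = √(11.86² + 7.72²) = √200.2580 ≈ 14.1513 mm.
Angle of view α = 2·arctan(d/2f) with d = 14.1513 mm and f = 3.161 mm.
d/2f = 2.23841; arctan(2.23841) ≈ 65.9275°, so α ≈ 131.8551°.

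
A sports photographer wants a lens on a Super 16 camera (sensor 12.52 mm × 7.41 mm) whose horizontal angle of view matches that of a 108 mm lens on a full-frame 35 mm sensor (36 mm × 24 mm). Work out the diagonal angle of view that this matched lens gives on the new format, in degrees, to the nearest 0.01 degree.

Equal horizontal AOV ⇒ f₂ = f₁ · 12.52/36 = 108 × 0.34778 ≈ 37.5600 mm.
Sensor diagonal = √(12.52² + 7.41²) = √211.6585 ≈ 14.5485 mm.
Diagonal AOV on the new format = 2·arctan(14.5485 / (2 × 37.5600)) = 2·arctan(0.19367) ≈ 21.9216°.

21.92°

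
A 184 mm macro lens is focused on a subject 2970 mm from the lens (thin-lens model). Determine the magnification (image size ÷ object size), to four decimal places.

0.0660×

Thin lens: 1/f = 1/dₒ + 1/dᵢ → 1/dᵢ = 1/184 − 1/2970 = 0.0050981 mm⁻¹, so dᵢ ≈ 196.1522 mm.
Magnification m = dᵢ/dₒ = 196.1522/2970 ≈ 0.06604.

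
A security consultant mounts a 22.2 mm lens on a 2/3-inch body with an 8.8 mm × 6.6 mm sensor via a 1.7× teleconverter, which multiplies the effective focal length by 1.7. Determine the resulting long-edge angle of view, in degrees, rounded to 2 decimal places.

13.30°

Effective focal length f = 22.2 × 1.7 = 37.74 mm.
α = 2·arctan(8.8 / (2 × 37.74)) = 2·arctan(0.11659) ≈ 13.2999°.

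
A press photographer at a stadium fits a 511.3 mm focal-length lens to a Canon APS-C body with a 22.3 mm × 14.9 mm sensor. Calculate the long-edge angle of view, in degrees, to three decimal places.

Angle of view α = 2·arctan(w/2f) with w = 22.3 mm and f = 511.3 mm.
w/2f = 0.02181; arctan(0.02181) ≈ 1.2493°, so α ≈ 2.4985°.

2.499°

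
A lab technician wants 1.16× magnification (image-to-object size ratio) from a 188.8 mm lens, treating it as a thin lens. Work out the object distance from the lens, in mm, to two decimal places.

With m = dᵢ/dₒ and 1/f = 1/dₒ + 1/dᵢ, substituting dᵢ = m·dₒ gives 1/f = (1 + 1/m)/dₒ, hence dₒ = f·(1 + 1/m).
dₒ = 188.8 × (1 + 1/1.16) = 188.8 × 1.86207 ≈ 351.559 mm.

351.56 mm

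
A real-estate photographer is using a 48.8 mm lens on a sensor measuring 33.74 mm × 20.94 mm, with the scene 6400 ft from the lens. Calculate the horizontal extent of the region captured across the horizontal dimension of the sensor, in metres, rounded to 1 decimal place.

dₒ: 6400 ft × 304.8 mm/ft = 1950719.94 mm.
Similar triangles through the lens centre give W/dₒ = w/dᵢ; with 1/f = 1/dₒ + 1/dᵢ this gives W = w·(dₒ − f)/f.
W = 33.74 mm × (1.95072e+06 − 48.8) / 48.8 = 33.74 × 39972.7692 ≈ 1348681.233 mm = 1348.68 m.

1348.7 m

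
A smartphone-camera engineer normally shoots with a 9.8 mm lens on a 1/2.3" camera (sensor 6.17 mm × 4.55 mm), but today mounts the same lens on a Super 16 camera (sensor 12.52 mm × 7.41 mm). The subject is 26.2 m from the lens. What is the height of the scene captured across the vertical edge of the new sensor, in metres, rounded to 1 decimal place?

The focal length stays 9.8 mm; the relevant sensor dimension is now h = 7.41 mm. Object distance dₒ = 26.2 m = 26200 mm.
Thin-lens field height W = h·(dₒ − f)/f = 7.41 × (26200 − 9.8)/9.8 ≈ 19802.998 mm = 19.803 m.

19.8 m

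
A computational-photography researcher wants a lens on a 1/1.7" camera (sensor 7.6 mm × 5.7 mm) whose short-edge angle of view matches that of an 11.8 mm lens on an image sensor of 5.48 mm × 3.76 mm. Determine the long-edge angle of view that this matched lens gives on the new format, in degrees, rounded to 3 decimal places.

23.986°

Equal short-edge AOV ⇒ f₂ = f₁ · 5.7/3.76 = 11.8 × 1.51596 ≈ 17.8883 mm.
Long-edge AOV on the new format = 2·arctan(7.6 / (2 × 17.8883)) = 2·arctan(0.21243) ≈ 23.9861°.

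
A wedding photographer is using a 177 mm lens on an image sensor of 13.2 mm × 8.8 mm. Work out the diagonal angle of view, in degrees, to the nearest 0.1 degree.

Sensor diagonal = √(13.2² + 8.8²) = √251.6800 ≈ 15.8644 mm.
Angle of view α = 2·arctan(d/2f) with d = 15.8644 mm and f = 177 mm.
d/2f = 0.04481; arctan(0.04481) ≈ 2.5660°, so α ≈ 5.1320°.

5.1°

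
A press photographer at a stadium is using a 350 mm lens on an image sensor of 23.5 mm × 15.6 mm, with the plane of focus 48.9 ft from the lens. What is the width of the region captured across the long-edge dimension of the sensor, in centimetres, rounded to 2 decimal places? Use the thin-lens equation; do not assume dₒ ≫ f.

dₒ: 48.9 ft × 304.8 mm/ft = 14904.72 mm.
Similar triangles through the lens centre give W/dₒ = w/dᵢ; with 1/f = 1/dₒ + 1/dᵢ this gives W = w·(dₒ − f)/f.
W = 23.5 mm × (14904.7 − 350) / 350 = 23.5 × 41.5849 ≈ 977.245 mm = 97.7245 cm.

97.72 cm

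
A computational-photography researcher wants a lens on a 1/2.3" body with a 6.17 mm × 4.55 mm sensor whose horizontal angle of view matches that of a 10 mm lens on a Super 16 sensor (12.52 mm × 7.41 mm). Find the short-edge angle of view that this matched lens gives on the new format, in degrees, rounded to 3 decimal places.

49.560°

Equal horizontal AOV ⇒ f₂ = f₁ · 6.17/12.52 = 10 × 0.49281 ≈ 4.9281 mm.
Short-edge AOV on the new format = 2·arctan(4.55 / (2 × 4.9281)) = 2·arctan(0.46164) ≈ 49.5596°.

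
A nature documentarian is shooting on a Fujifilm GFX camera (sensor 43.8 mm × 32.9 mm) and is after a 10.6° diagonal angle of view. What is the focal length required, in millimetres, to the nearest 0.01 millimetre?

Sensor diagonal = √(43.8² + 32.9²) = √3000.8500 ≈ 54.7800 mm.
From α = 2·arctan(d/2f) we get f = d / (2·tan(α/2)).
With d = 54.7800 mm and α/2 = 5.3°, tan(α/2) ≈ 0.09277, so f ≈ 54.7800 / 0.18553 ≈ 295.2553 mm.

295.26 mm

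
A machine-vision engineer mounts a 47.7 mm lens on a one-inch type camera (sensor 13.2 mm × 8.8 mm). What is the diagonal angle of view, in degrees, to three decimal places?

18.883°

Sensor diagonal = √(13.2² + 8.8²) = √251.6800 ≈ 15.8644 mm.
Angle of view α = 2·arctan(d/2f) with d = 15.8644 mm and f = 47.7 mm.
d/2f = 0.16629; arctan(0.16629) ≈ 9.4415°, so α ≈ 18.8831°.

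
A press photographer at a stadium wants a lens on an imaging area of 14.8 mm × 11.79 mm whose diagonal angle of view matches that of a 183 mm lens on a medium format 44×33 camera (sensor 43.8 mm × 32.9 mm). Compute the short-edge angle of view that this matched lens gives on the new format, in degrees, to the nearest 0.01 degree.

Sensor diagonal = √(43.8² + 32.9²) = √3000.8500 ≈ 54.7800 mm.
Sensor diagonal = √(14.8² + 11.79²) = √358.0441 ≈ 18.9221 mm.
Equal diagonal AOV ⇒ f₂ = f₁ · 18.9221/54.7800 = 183 × 0.34542 ≈ 63.2117 mm.
Short-edge AOV on the new format = 2·arctan(11.79 / (2 × 63.2117)) = 2·arctan(0.09326) ≈ 10.6558°.

10.66°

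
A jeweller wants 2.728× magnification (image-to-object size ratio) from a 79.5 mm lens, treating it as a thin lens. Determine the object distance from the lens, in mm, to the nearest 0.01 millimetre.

108.64 mm

With m = dᵢ/dₒ and 1/f = 1/dₒ + 1/dᵢ, substituting dᵢ = m·dₒ gives 1/f = (1 + 1/m)/dₒ, hence dₒ = f·(1 + 1/m).
dₒ = 79.5 × (1 + 1/2.728) = 79.5 × 1.36657 ≈ 108.642 mm.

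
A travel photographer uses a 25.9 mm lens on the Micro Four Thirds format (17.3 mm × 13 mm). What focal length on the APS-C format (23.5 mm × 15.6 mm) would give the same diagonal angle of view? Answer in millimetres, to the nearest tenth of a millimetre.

Sensor diagonal = √(17.3² + 13²) = √468.2900 ≈ 21.6400 mm.
Sensor diagonal = √(23.5² + 15.6²) = √795.6100 ≈ 28.2066 mm.
Equal angle of view means equal diagonal/f ratio, so f₂ = f₁ · (diagonal₂/diagonal₁) = 25.9 × 28.2066/21.6400.
f₂ = 25.9 × 1.30344 ≈ 33.759 mm.

33.8 mm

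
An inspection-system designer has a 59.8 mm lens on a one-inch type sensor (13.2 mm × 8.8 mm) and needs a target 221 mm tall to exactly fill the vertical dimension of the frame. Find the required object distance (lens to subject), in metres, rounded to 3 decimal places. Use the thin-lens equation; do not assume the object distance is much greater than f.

1.562 m

Magnification m = h/W = dᵢ/dₒ; combined with 1/f = 1/dₒ + 1/dᵢ this gives dₒ = f·(1 + W/h).
dₒ = 59.8 mm × (1 + 221/8.8) = 59.8 × 26.1136 ≈ 1561.595 mm = 1.5616 m.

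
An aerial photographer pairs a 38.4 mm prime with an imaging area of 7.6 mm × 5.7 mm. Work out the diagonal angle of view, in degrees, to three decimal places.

14.103°

Sensor diagonal = √(7.6² + 5.7²) = √90.2500 ≈ 9.5000 mm.
Angle of view α = 2·arctan(d/2f) with d = 9.5000 mm and f = 38.4 mm.
d/2f = 0.12370; arctan(0.12370) ≈ 7.0515°, so α ≈ 14.1031°.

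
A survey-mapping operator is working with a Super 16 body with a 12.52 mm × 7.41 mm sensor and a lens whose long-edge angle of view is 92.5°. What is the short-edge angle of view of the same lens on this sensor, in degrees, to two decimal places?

63.45°

From the long-edge AOV: f = 12.52 / (2·tan(46.25°)) = 12.52 / 2.08923 ≈ 5.9926 mm.
Short-edge AOV = 2·arctan(7.41 / (2 × 5.9926)) = 2·arctan(0.61826) ≈ 63.4535°.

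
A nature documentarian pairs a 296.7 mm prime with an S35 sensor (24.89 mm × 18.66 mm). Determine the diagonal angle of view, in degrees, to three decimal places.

6.002°

Sensor diagonal = √(24.89² + 18.66²) = √967.7077 ≈ 31.1080 mm.
Angle of view α = 2·arctan(d/2f) with d = 31.1080 mm and f = 296.7 mm.
d/2f = 0.05242; arctan(0.05242) ≈ 3.0009°, so α ≈ 6.0018°.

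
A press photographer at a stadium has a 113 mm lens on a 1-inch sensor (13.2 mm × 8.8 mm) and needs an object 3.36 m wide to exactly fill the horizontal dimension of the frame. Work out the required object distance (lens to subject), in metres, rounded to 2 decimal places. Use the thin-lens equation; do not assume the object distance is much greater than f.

28.88 m

W: 3.36 m = 3360 mm.
Magnification m = w/W = dᵢ/dₒ; combined with 1/f = 1/dₒ + 1/dᵢ this gives dₒ = f·(1 + W/w).
dₒ = 113 mm × (1 + 3360/13.2) = 113 × 255.5455 ≈ 28876.636 mm = 28.8766 m.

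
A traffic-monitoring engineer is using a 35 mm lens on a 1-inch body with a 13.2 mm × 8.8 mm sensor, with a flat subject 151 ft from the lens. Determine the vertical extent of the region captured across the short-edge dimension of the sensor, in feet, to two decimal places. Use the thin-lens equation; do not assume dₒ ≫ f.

dₒ: 151 ft × 304.8 mm/ft = 46024.80 mm.
Similar triangles through the lens centre give W/dₒ = h/dᵢ; with 1/f = 1/dₒ + 1/dᵢ this gives W = h·(dₒ − f)/f.
W = 8.8 mm × (46024.8 − 35) / 35 = 8.8 × 1313.9942 ≈ 11563.149 mm = 11563.149/304.8 ft = 37.9368 ft.

37.94 ft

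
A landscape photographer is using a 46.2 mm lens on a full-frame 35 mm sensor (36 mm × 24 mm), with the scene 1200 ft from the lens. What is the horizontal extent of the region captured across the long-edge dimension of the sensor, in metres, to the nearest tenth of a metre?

285.0 m

dₒ: 1200 ft × 304.8 mm/ft = 365759.99 mm.
Similar triangles through the lens centre give W/dₒ = w/dᵢ; with 1/f = 1/dₒ + 1/dᵢ this gives W = w·(dₒ − f)/f.
W = 36 mm × (365760 − 46.2) / 46.2 = 36 × 7915.8829 ≈ 284971.783 mm = 284.972 m.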